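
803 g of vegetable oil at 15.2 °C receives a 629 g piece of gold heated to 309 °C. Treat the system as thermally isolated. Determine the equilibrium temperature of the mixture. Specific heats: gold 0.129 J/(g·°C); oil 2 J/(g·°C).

T_f ≈ 29.3 °C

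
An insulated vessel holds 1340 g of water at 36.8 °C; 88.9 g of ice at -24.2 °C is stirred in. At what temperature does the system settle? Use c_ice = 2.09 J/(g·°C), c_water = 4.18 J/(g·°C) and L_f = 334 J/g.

Setting the total heat transfer to zero:
ice -24.2→0 °C: 88.9·2.09·24.2 = 4496.4
  latent heat to melt: 88.9·334 = 29693
  meltwater 0→T: 88.9·4.18·T = 371.6 T
  water cools: 1340·4.18·(T − 36.8) = 5601.2(T − 36.8)
5972.8 T = 206124 − 34189 = 171935
T ≈ 28.79 °C — above 0 °C, consistent with complete melting.

T_f ≈ 28.8 °C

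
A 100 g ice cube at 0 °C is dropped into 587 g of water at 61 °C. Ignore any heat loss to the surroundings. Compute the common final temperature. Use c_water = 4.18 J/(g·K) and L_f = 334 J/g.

Conservation of energy gives ΣQ = 0:
melt ice: 100·334 = 33400
  meltwater 0→T: 100·4.18·T = 418 T
  water cools: 587·4.18·(T − 61) = 2453.7(T − 61)
2871.7 T = 149673 − 33400 = 116273
T ≈ 40.49 °C. Since T > 0 °C, the all-ice-melts assumption holds.

T_f ≈ 40.5 °C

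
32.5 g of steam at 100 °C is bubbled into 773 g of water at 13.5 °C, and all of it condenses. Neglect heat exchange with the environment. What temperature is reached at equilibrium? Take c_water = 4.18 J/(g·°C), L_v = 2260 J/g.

T_f ≈ 38.8 °C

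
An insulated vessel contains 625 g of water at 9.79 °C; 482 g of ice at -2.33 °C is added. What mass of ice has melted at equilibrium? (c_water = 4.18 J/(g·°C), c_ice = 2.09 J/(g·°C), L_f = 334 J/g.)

Cooling the water to 0 °C releases 625×4.18×9.79 = 25576 J.
Warming the ice to 0 °C takes 482×2.09×2.33 = 2347.2 J, leaving 23229 J for melting.
Fully melting the ice requires m_ice L_f = 482×334 = 160988 J.
23229 J < 160988 J, so only part of the ice melts and the system sits at 0 °C.
Mass melted = 23229/334 ≈ 69.55 g.

m_melted ≈ 69.5 g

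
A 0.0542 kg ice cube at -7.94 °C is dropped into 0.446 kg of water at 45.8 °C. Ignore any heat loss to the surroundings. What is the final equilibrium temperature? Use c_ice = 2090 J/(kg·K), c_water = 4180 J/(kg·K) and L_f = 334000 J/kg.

Setting the total heat transfer to zero:
ice -7.94→0 °C: 0.0542×2090×7.94 = 899.43; latent heat to melt: 0.0542×334000 = 18103; meltwater 0→T: 0.0542×4180×T = 226.56 T; water cools: 0.446×4180×(T − 45.8) = 1864.3(T − 45.8)
2090.8 T = 85384 − 19002 = 66382
T ≈ 31.75 °C — above 0 °C, consistent with complete melting.

T_f ≈ 31.7 °C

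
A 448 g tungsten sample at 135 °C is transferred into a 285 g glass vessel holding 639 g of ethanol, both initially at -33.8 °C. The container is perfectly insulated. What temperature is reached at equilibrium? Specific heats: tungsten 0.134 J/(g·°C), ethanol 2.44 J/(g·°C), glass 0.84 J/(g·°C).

T_f ≈ -28.3 °C

Net heat exchanged in the isolated system is zero:
448*0.134*(T − 135) + 639*2.44*(T − (-33.8)) + 285*0.84*(T − (-33.8)) = 0
(60.03 + 1559.2 + 239.4) T = 60.03*135 + 1559.2*(-33.8) + 239.4*(-33.8)
T ≈ -28.35 °C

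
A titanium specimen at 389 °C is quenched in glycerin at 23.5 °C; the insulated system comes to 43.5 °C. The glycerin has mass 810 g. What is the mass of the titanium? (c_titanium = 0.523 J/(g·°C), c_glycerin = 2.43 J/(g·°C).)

Net heat exchanged in the isolated system is zero:
m×0.523×(43.5 − 389) + 810×2.43×(43.5 − 23.5) = 0
-180.7 m = -39366
m = -39366/-180.7 ≈ 217.9 g

m ≈ 218 g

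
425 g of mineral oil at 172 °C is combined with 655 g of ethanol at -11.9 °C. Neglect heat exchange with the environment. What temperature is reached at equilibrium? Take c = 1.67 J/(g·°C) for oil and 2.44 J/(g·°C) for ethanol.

T_f ≈ 44.7 °C

T_f = Σ m_i c_i T_i / Σ m_i c_i:
T_f = (709.75×172 + 1598.2×(-11.9)) / (709.75 + 1598.2)
    = 103058 / 2307.9 ≈ 44.65 °C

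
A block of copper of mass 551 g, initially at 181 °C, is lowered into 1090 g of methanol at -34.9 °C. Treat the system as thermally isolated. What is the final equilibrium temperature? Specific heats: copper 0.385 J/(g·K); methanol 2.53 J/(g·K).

T_f ≈ -19.5 °C

Taking heat into each body as positive, Σ m c ΔT = 0:
551×0.385×(T − 181) + 1090×2.53×(T − (-34.9)) = 0
2969.8 T = -57847
T = -57847/2969.8 ≈ -19.48 °C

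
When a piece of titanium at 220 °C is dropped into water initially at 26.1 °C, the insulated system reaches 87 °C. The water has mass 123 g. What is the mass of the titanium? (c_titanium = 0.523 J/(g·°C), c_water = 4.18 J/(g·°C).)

Heat lost by the titanium = heat gained by the water:
m·0.523·(220 − 87) = 123·4.18·(87 − 26.1)
69.56 m = 31311  ⇒  m ≈ 450.1 g

m ≈ 450 g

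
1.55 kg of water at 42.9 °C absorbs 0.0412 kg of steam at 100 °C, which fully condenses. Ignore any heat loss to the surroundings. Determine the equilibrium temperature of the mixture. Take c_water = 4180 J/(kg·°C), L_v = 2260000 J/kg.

T_f ≈ 58.4 °C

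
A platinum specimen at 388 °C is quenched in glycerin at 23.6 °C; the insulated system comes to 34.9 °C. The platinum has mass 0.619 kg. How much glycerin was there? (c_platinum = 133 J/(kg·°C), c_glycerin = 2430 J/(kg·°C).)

m ≈ 1.06 kg

Conservation of energy gives ΣQ = 0:
0.619·133·(34.9 − 388) + m·2430·(34.9 − 23.6) = 0
27459 m = 29070
m = 29070/27459 ≈ 1.059 kg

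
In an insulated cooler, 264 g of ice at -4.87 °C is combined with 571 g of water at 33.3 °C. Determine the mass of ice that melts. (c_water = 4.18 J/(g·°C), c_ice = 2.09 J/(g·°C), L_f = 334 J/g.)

Cooling the water to 0 °C releases 571·4.18·33.3 = 79480 J.
Warming the ice to 0 °C takes 264·2.09·4.87 = 2687.1 J, leaving 76793 J for melting.
Melting all 264 g of ice would need 264·334 = 88176 J.
76793 J < 88176 J, so only part of the ice melts and the system sits at 0 °C.
m_melted·334 = 76793  ⇒  m_melted ≈ 229.9 g.

m_melted ≈ 230 g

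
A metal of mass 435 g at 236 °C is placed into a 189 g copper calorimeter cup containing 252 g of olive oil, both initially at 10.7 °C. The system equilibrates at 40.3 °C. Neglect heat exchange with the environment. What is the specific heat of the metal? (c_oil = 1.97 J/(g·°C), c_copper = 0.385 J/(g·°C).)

Let T be the final temperature. ΣQ_i = 0:
435·c·(40.3 − 236) + 252·1.97·(40.3 − 10.7) + 189·0.385·(40.3 − 10.7) = 0
-85130 c = -16848
c = -16848/-85130 ≈ 0.1979 J/(g·°C)

c ≈ 0.198 J/(g·°C)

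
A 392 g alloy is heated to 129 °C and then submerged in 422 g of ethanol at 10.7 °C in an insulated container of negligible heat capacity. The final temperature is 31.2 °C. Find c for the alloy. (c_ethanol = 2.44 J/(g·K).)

c ≈ 0.551 J/(g·K)

m_s c (T_s − T_f) = m_ethanol c_ethanol (T_f − T_0):
392·c·(129 − 31.2) = 422·2.44·(31.2 − 10.7)
38338 c = 21108  ⇒  c ≈ 0.5506 J/(g·K)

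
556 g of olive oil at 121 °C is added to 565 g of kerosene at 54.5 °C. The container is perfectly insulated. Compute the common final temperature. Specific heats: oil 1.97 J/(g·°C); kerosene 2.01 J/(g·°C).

Setting the total heat transfer to zero:
556·1.97·(T − 121) + 565·2.01·(T − 54.5) = 0
(1095.3 + 1135.6) T = 1095.3·121 + 1135.6·54.5
T = 194427/2231 ≈ 87.15 °C

T_f ≈ 87.1 °C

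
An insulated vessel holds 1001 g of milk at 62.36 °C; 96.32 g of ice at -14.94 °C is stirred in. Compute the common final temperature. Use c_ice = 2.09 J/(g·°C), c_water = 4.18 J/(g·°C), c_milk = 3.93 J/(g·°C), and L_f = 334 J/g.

Setting the total heat transfer to zero:
ice -14.94→0 °C: 96.32·2.09·14.94 = 3007.6; latent heat to melt: 96.32·334 = 32171; meltwater 0→T: 96.32·4.18·T = 402.62 T; milk: 3933.9(T − 62.36)
4336.5 T = 245320 − 35178 = 210141
T ≈ 48.46 °C (positive, so assuming full melt was valid).

T_f ≈ 48.5 °C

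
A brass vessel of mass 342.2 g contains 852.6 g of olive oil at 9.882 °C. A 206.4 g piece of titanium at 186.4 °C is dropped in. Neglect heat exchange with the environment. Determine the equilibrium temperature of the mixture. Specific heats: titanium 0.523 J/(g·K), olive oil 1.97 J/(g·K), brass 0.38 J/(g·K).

Energy conservation, ΣQ = 0:
206.4*0.523*(T − 186.4) + 852.6*1.97*(T − 9.882) + 342.2*0.38*(T − 9.882) = 0
(107.95 + 1679.6 + 130.04) T = 107.95*186.4 + 1679.6*9.882 + 130.04*9.882
T ≈ 19.82 °C

T_f ≈ 19.8 °C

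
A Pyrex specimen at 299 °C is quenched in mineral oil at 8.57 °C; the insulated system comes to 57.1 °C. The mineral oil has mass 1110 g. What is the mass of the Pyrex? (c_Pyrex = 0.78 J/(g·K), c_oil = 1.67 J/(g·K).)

m ≈ 477 g

Energy conservation, ΣQ = 0:
m×0.78×(57.1 − 299) + 1110×1.67×(57.1 − 8.57) = 0
-188.68 m = -89960
m = -89960/-188.68 ≈ 476.8 g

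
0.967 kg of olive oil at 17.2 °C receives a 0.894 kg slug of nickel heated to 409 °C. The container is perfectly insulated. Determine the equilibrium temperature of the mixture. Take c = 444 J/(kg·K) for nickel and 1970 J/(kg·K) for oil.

T_f ≈ 84.8 °C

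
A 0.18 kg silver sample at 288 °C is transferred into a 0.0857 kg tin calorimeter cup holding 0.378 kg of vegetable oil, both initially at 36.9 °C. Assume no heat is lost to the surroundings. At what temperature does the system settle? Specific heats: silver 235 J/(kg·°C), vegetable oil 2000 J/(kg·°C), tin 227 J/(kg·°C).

Net heat exchanged in the isolated system is zero:
0.18×235×(T − 288) + 0.378×2000×(T − 36.9) + 0.0857×227×(T − 36.9) = 0
42.3(T − 288) + 756(T − 36.9) + 19.45(T − 36.9) = 0
817.75 T = 40797
T ≈ 49.89 °C

T_f ≈ 49.9 °C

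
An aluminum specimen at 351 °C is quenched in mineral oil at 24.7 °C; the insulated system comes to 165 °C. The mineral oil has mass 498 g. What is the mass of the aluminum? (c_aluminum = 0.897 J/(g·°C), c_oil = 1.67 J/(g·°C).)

m ≈ 699 g

|Q_aluminum| = |Q_oil|:
m·0.897·(351 − 165) = 498·1.67·(165 − 24.7)
166.84 m = 116682  ⇒  m ≈ 699.4 g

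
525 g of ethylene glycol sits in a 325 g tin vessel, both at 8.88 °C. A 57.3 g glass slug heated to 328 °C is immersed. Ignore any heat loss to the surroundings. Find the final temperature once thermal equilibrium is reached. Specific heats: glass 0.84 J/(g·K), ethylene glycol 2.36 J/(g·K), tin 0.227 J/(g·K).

T_f ≈ 20.2 °C

Setting the total heat transfer to zero:
57.3·0.84·(T − 328) + 525·2.36·(T − 8.88) + 325·0.227·(T − 8.88) = 0
48.13(T − 328) + 1239(T − 8.88) + 73.78(T − 8.88) = 0
1360.9 T = 27445
T = 27445 / 1360.9 = 20.2 °C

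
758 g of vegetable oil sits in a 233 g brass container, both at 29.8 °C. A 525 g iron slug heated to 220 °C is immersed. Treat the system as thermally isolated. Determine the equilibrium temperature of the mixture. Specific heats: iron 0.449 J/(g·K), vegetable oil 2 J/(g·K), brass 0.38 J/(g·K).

Let T be the final temperature. ΣQ_i = 0:
525·0.449·(T − 220) + 758·2·(T − 29.8) + 233·0.38·(T − 29.8) = 0
235.72(T − 220) + 1516(T − 29.8) + 88.54(T − 29.8) = 0
(235.72 + 1516 + 88.54) T = 235.72·220 + 1516·29.8 + 88.54·29.8
T ≈ 54.16 °C

T_f ≈ 54.2 °C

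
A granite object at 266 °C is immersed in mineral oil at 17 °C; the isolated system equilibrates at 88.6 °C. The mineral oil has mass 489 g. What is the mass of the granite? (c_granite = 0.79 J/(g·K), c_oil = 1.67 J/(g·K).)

m ≈ 417 g

|Q_granite| = |Q_oil|:
m·0.79·(266 − 88.6) = 489·1.67·(88.6 − 17)
140.15 m = 58471  ⇒  m ≈ 417.2 g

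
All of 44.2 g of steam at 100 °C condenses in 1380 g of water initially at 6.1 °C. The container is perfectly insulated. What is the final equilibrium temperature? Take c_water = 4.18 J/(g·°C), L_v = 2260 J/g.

T_f ≈ 25.8 °C

Energy balance with sensible and latent terms:
steam→water at 100 °C releases m L_v = 44.2·2260 = 99892; condensed water 100 °C→T: 184.76(T − 100); original water: 5768.4(T − 6.1)
5953.2 T = 99892 + 18476 + 35187 = 153555
T ≈ 25.79 °C — below 100 °C, confirming all the steam condensed.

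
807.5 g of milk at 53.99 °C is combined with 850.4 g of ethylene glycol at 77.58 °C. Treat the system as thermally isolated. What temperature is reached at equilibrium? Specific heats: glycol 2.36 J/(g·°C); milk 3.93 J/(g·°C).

T_f ≈ 63.1 °C

Set heat shed by the hot body equal to heat absorbed by the cold body:
850.4*2.36*(77.58 − T) = 807.5*3.93*(T − 53.99)
2006.9(77.58 − T) = 3173.5(T − 53.99)
5180.4 T = 327035  ⇒  T ≈ 63.13 °C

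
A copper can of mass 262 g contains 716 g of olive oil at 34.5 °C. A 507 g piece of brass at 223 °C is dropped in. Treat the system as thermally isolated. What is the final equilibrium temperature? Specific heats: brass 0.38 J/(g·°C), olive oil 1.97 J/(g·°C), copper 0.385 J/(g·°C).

T_f ≈ 55.8 °C

T_f is the heat-capacity-weighted average of the initial temperatures:
T_f = (192.66*223 + 1410.5*34.5 + 100.87*34.5) / (192.66 + 1410.5 + 100.87)
    = 95106 / 1704 ≈ 55.81 °C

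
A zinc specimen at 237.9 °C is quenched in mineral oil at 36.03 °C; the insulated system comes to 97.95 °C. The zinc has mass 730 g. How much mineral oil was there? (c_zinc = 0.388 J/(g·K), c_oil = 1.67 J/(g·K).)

m ≈ 383 g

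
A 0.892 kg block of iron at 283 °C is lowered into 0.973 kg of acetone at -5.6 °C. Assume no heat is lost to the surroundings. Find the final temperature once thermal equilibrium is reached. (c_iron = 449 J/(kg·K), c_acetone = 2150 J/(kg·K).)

T_f ≈ 40.8 °C

Taking heat into each body as positive, Σ m c ΔT = 0:
0.892×449×(T − 283) + 0.973×2150×(T − (-5.6)) = 0
(400.51 + 2091.9) T = 400.51×283 + 2091.9×(-5.6)
T = 101629/2492.5 ≈ 40.77 °C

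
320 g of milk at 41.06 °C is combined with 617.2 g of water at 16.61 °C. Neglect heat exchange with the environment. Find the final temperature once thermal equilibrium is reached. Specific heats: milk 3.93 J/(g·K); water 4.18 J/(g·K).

T_f ≈ 24.6 °C

Heat gained plus heat lost sum to zero:
320*3.93*(T − 41.06) + 617.2*4.18*(T − 16.61) = 0
(1257.6 + 2579.9) T = 1257.6*41.06 + 2579.9*16.61
T = 94489/3837.5 ≈ 24.62 °C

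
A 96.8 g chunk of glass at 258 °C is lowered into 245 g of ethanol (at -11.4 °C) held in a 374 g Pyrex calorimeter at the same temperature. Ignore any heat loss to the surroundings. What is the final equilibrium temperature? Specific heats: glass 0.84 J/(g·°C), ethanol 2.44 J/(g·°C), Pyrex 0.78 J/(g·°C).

T_f ≈ 11.2 °C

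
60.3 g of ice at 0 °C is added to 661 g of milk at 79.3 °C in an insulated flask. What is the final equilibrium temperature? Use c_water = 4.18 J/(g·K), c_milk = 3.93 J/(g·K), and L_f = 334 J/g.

Setting the total heat transfer to zero:
fusion: m_ice L_f = 60.3×334 = 20140
  warm the meltwater: 252.05 T
  milk cools: 661×3.93×(T − 79.3) = 2597.7(T − 79.3)
2849.8 T = 206000 − 20140 = 185860
T ≈ 65.22 °C. Since T > 0 °C, the all-ice-melts assumption holds.

T_f ≈ 65.2 °C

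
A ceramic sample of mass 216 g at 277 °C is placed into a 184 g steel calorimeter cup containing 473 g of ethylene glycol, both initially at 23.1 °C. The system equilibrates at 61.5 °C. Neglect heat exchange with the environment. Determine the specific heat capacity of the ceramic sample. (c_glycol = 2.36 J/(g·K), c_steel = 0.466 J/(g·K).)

c ≈ 0.992 J/(g·K)

Conservation of energy gives ΣQ = 0:
216·c·(61.5 − 277) + 473·2.36·(61.5 − 23.1) + 184·0.466·(61.5 − 23.1) = 0
-46548 c = -46158
c = -46158/-46548 ≈ 0.9916 J/(g·K)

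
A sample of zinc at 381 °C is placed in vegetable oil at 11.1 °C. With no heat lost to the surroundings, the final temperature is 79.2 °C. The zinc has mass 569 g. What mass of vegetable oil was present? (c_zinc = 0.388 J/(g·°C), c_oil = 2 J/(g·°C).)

|Q_zinc| = |Q_oil|:
569·0.388·(381 − 79.2) = m·2·(79.2 − 11.1)
136.2 m = 66629  ⇒  m ≈ 489.2 g

m ≈ 489 g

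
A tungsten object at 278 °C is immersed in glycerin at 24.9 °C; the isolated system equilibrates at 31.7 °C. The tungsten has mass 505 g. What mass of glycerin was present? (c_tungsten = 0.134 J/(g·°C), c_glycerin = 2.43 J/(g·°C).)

Let T be the final temperature. ΣQ_i = 0:
505×0.134×(31.7 − 278) + m×2.43×(31.7 − 24.9) = 0
16.52 m = 16667
m = 16667/16.52 ≈ 1009 g

m ≈ 1010 g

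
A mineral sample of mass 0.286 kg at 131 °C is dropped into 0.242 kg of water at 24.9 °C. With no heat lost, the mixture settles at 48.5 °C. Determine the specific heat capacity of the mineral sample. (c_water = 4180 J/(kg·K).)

c ≈ 1010 J/(kg·K)

Energy conservation, ΣQ = 0:
0.286·c·(48.5 − 131) + 0.242·4180·(48.5 − 24.9) = 0
-23.59 c = -23873
c = -23873/-23.59 ≈ 1012 J/(kg·K)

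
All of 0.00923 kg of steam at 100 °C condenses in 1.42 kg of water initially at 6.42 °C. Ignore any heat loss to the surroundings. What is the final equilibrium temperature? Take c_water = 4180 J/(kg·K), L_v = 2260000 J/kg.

T_f ≈ 10.5 °C

Taking heat into each body as positive, Σ m c ΔT = 0:
latent heat released on condensation: 0.00923·2260000 = 20860
  condensate cools 100→T: 0.00923·4180·(T − 100) = 38.58(T − 100)
  original water: 5935.6(T − 6.42)
5974.2 T = 20860 + 3858.1 + 38107 = 62824
T ≈ 10.52 °C (< 100 °C, so full condensation is consistent).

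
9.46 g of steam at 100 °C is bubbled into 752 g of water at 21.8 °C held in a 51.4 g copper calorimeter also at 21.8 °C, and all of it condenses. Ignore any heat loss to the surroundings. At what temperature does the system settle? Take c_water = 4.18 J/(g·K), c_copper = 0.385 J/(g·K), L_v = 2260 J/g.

T_f ≈ 29.4 °C

Taking heat into each body as positive, Σ m c ΔT = 0:
condense steam: −9.46·2260 = −21380
  condensed water 100 °C→T: 39.54(T − 100)
  original water: 3143.4(T − 21.8)
  cup: 19.79(T − 21.8)
3202.7 T = 21380 + 3954.3 + 68957 = 94291
T ≈ 29.44 °C (< 100 °C, so full condensation is consistent).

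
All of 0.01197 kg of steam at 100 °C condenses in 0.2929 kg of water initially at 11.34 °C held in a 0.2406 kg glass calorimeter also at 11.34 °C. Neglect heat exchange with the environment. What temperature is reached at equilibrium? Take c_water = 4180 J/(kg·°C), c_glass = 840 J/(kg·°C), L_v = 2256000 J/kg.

Setting the total heat transfer to zero:
steam→water at 100 °C releases m L_v = 0.01197×2256000 = 27004; condensed water 100 °C→T: 50.03(T − 100); original water: 1224.3(T − 11.34); cup: 202.1(T − 11.34)
1476.5 T = 27004 + 5003.5 + 16176 = 48183
T ≈ 32.63 °C (< 100 °C, so full condensation is consistent).

T_f ≈ 32.6 °C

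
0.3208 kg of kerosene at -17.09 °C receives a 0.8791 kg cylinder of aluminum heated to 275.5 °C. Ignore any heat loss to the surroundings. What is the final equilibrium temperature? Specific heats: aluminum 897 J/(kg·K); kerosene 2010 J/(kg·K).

T_f ≈ 143.9 °C

T_f is the heat-capacity-weighted average of the initial temperatures:
T_f = (788.55*275.5 + 644.81*(-17.09)) / (788.55 + 644.81)
    = 206227 / 1433.4 ≈ 143.88 °C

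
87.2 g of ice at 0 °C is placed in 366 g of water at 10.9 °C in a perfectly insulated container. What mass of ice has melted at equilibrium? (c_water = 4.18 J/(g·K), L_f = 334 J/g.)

Cooling the water to 0 °C releases 366×4.18×10.9 = 16676 J.
Fully melting the ice requires m_ice L_f = 87.2×334 = 29125 J.
16676 J < 29125 J, so only part of the ice melts and the system sits at 0 °C.
Mass melted = 16676/334 ≈ 49.93 g.

m_melted ≈ 49.9 g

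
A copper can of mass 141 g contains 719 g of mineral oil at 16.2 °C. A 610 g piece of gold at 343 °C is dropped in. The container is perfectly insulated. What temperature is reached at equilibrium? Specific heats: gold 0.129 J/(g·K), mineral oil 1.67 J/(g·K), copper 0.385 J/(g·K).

T_f ≈ 35.5 °C

T_f is the heat-capacity-weighted average of the initial temperatures:
T_f = (78.69*343 + 1200.7*16.2 + 54.29*16.2) / (78.69 + 1200.7 + 54.29)
    = 47322 / 1333.7 ≈ 35.48 °C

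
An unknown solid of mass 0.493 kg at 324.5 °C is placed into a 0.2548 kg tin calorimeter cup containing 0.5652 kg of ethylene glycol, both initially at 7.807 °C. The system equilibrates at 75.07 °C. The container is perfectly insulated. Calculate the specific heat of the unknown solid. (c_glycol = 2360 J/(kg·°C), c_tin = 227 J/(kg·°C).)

c ≈ 761 J/(kg·°C)

Setting the total heat transfer to zero:
0.493×c×(75.07 − 324.5) + 0.5652×2360×(75.07 − 7.807) + 0.2548×227×(75.07 − 7.807) = 0
-122.97 c = -93611
c = -93611/-122.97 ≈ 761.3 J/(kg·°C)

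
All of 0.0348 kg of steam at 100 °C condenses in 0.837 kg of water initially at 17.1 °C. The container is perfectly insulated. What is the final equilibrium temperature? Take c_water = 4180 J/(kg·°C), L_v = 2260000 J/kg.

T_f ≈ 42.0 °C

Let T be the final temperature. ΣQ_i = 0:
condense steam: −0.0348×2260000 = −78648
  condensate cools 100→T: 0.0348×4180×(T − 100) = 145.46(T − 100)
  water warms: 0.837×4180×(T − 17.1) = 3498.7(T − 17.1)
3644.1 T = 78648 + 14546 + 59827 = 153021
T ≈ 41.99 °C, under the boiling point, so the assumption holds.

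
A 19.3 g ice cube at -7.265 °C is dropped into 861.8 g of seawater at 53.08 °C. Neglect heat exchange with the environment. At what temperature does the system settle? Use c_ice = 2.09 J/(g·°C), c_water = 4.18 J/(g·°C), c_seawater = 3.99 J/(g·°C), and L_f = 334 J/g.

T_f ≈ 49.9 °C

Conservation of energy gives ΣQ = 0:
warm ice to 0 °C: 19.3×2.09×(0 − (-7.265)) = 293.05; melt ice: 19.3×334 = 6446.2; warm the meltwater: 80.67 T; seawater: 3438.6(T − 53.08)
3519.3 T = 182520 − 6739.2 = 175781
T ≈ 49.95 °C — above 0 °C, consistent with complete melting.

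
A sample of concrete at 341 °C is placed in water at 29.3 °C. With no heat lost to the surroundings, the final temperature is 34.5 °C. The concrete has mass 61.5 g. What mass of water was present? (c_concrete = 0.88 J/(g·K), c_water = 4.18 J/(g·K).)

Setting the total heat transfer to zero:
61.5·0.88·(34.5 − 341) + m·4.18·(34.5 − 29.3) = 0
21.74 m = 16588
m = 16588/21.74 ≈ 763.1 g

m ≈ 763 g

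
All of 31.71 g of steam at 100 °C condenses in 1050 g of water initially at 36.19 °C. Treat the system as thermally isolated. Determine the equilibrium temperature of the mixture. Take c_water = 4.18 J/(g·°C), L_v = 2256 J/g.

T_f ≈ 53.9 °C

Let T be the final temperature. ΣQ_i = 0:
steam→water at 100 °C releases m L_v = 31.71×2256 = 71538
  condensed water 100 °C→T: 132.55(T − 100)
  original water: 4389(T − 36.19)
4521.5 T = 71538 + 13255 + 158838 = 243630
T ≈ 53.88 °C — below 100 °C, confirming all the steam condensed.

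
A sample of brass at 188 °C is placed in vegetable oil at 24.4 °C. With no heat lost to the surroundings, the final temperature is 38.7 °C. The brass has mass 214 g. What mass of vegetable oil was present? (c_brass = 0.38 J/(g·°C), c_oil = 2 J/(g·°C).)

m ≈ 425 g

Net heat exchanged in the isolated system is zero:
214×0.38×(38.7 − 188) + m×2×(38.7 − 24.4) = 0
28.6 m = 12141
m = 12141/28.6 ≈ 424.5 g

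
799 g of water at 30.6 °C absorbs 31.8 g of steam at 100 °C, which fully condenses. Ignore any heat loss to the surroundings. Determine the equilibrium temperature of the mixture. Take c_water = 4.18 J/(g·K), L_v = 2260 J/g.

Setting the total heat transfer to zero:
latent heat released on condensation: 31.8×2260 = 71868; condensate cools 100→T: 31.8×4.18×(T − 100) = 132.92(T − 100); original water: 3339.8(T − 30.6)
3472.7 T = 71868 + 13292 + 102198 = 187359
T ≈ 53.95 °C — below 100 °C, confirming all the steam condensed.

T_f ≈ 54.0 °C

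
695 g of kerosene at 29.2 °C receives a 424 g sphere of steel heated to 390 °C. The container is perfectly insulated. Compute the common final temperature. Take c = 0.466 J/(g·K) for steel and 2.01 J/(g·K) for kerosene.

T_f ≈ 73.9 °C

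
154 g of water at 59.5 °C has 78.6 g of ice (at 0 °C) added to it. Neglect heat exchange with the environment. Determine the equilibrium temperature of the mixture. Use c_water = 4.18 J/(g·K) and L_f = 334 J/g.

T_f ≈ 12.4 °C

Energy conservation, ΣQ = 0:
fusion: m_ice L_f = 78.6×334 = 26252
  meltwater 0→T: 78.6×4.18×T = 328.55 T
  water: 643.72(T − 59.5)
972.27 T = 38301 − 26252 = 12049
T ≈ 12.39 °C. Since T > 0 °C, the all-ice-melts assumption holds.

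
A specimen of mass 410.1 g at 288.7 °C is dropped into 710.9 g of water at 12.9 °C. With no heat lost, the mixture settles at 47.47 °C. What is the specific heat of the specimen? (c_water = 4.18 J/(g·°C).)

c ≈ 1.04 J/(g·°C)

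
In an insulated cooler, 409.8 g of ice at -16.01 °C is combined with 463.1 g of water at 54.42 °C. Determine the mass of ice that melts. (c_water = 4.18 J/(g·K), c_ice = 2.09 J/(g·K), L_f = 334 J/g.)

Cooling the water to 0 °C releases 463.1·4.18·54.42 = 105344 J.
Warming the ice to 0 °C takes 409.8·2.09·16.01 = 13712 J, leaving 91632 J for melting.
To melt every bit of ice: 409.8·334 = 136873 J.
Since 91632 < 136873 J, not all the ice melts; equilibrium is at 0 °C.
m_melted·334 = 91632  ⇒  m_melted ≈ 274.3 g.

m_melted ≈ 274 g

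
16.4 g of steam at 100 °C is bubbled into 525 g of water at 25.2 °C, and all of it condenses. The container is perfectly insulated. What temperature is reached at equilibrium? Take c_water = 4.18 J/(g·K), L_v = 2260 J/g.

T_f ≈ 43.8 °C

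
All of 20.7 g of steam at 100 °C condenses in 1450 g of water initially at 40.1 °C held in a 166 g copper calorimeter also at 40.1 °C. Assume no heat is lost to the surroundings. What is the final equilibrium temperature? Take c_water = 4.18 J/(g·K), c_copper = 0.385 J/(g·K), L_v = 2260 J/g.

Taking heat into each body as positive, Σ m c ΔT = 0:
latent heat released on condensation: 20.7·2260 = 46782
  condensate cools 100→T: 20.7·4.18·(T − 100) = 86.53(T − 100)
  original water: 6061(T − 40.1)
  cup: 63.91(T − 40.1)
6211.4 T = 46782 + 8652.6 + 245609 = 301043
T ≈ 48.47 °C — below 100 °C, confirming all the steam condensed.

T_f ≈ 48.5 °C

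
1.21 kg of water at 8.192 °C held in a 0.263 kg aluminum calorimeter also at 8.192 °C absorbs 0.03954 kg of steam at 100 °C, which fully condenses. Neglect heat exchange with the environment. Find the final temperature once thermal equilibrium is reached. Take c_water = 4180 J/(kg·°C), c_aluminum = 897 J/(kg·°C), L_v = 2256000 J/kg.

T_f ≈ 27.3 °C

Taking heat into each body as positive, Σ m c ΔT = 0:
latent heat released on condensation: 0.03954·2256000 = 89202; condensed water 100 °C→T: 165.28(T − 100); original water: 5057.8(T − 8.192); aluminum cup: 0.263·897·(T − 8.192) = 235.91(T − 8.192)
5459 T = 89202 + 16528 + 43366 = 149096
T ≈ 27.31 °C, under the boiling point, so the assumption holds.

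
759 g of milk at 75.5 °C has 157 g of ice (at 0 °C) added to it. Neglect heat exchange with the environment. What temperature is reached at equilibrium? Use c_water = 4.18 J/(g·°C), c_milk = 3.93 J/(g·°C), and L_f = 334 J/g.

Let T be the final temperature. ΣQ_i = 0:
fusion: m_ice L_f = 157·334 = 52438
  warm the meltwater: 656.26 T
  milk: 2982.9(T − 75.5)
3639.1 T = 225207 − 52438 = 172769
T ≈ 47.48 °C (positive, so assuming full melt was valid).

T_f ≈ 47.5 °C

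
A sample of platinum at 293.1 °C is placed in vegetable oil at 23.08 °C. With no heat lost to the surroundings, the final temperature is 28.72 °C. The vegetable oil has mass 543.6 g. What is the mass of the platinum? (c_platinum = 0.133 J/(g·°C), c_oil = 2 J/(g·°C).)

Heat lost by the platinum = heat gained by the oil:
m×0.133×(293.1 − 28.72) = 543.6×2×(28.72 − 23.08)
35.16 m = 6131.8  ⇒  m ≈ 174.4 g

m ≈ 174 g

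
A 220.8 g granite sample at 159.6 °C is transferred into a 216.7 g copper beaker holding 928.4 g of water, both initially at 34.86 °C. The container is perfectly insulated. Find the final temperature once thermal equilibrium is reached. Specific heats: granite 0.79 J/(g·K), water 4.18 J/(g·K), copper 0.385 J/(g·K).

Conservation of energy gives ΣQ = 0:
220.8·0.79·(T − 159.6) + 928.4·4.18·(T − 34.86) + 216.7·0.385·(T − 34.86) = 0
(174.43 + 3880.7 + 83.43) T = 174.43·159.6 + 3880.7·34.86 + 83.43·34.86
T = 166029/4138.6 ≈ 40.12 °C

T_f ≈ 40.1 °C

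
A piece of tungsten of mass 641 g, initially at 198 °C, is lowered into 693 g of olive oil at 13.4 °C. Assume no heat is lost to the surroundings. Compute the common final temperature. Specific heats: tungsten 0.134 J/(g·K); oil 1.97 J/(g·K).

With ΣQ=0 the equilibrium temperature is the m·c-weighted mean:
T_f = (85.89*198 + 1365.2*13.4) / (85.89 + 1365.2)
    = 35301 / 1451.1 ≈ 24.33 °C

T_f ≈ 24.3 °C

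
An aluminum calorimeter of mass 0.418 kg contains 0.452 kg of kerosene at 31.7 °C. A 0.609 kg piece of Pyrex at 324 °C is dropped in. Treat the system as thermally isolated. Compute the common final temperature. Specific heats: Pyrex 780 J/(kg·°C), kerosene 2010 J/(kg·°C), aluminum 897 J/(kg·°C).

T_f ≈ 110.7 °C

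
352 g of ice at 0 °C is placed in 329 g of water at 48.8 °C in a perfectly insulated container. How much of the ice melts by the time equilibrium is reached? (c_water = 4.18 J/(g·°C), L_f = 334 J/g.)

m_melted ≈ 201 g

Cooling the water to 0 °C releases 329·4.18·48.8 = 67111 J.
Melting all 352 g of ice would need 352·334 = 117568 J.
67111 J < 117568 J, so only part of the ice melts and the system sits at 0 °C.
Mass melted = 67111/334 ≈ 200.9 g.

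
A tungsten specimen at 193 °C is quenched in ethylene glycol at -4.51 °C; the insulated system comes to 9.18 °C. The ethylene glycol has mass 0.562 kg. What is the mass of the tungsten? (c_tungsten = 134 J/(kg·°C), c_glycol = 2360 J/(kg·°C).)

|Q_tungsten| = |Q_glycol|:
m·134·(193 − 9.18) = 0.562·2360·(9.18 − (-4.51))
24632 m = 18157  ⇒  m ≈ 0.7371 kg

m ≈ 0.737 kg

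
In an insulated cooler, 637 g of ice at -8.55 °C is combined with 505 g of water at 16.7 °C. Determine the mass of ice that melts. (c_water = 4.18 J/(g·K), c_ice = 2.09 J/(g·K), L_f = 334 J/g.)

m_melted ≈ 71.5 g

Cooling the water to 0 °C releases 505·4.18·16.7 = 35252 J.
Of that, 637·2.09·8.55 = 11383 J goes to bring the ice to 0 °C, leaving 23869 J.
Melting all 637 g of ice would need 637·334 = 212758 J.
Since 23869 < 212758 J, not all the ice melts; equilibrium is at 0 °C.
m_melted·334 = 23869  ⇒  m_melted ≈ 71.46 g.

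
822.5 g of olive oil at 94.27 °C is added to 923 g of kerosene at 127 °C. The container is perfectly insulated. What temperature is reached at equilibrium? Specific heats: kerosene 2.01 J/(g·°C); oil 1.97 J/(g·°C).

Set heat shed by the hot body equal to heat absorbed by the cold body:
923·2.01·(127 − T) = 822.5·1.97·(T − 94.27)
1855.2(127 − T) = 1620.3(T − 94.27)
3475.6 T = 388362  ⇒  T ≈ 111.74 °C

T_f ≈ 111.7 °C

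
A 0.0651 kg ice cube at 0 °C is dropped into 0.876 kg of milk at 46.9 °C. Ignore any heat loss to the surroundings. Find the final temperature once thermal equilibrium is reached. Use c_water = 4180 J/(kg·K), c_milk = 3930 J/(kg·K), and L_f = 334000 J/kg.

T_f ≈ 37.6 °C

Sum of m c ΔT and latent-heat terms is zero:
fusion: m_ice L_f = 0.0651·334000 = 21743
  warm the meltwater: 272.12 T
  milk cools: 0.876·3930·(T − 46.9) = 3442.7(T − 46.9)
3714.8 T = 161462 − 21743 = 139718
T ≈ 37.61 °C. Since T > 0 °C, the all-ice-melts assumption holds.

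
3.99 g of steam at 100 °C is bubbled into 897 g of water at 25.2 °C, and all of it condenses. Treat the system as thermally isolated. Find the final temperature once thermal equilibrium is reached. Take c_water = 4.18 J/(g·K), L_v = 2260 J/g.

T_f ≈ 27.9 °C

Sum of m c ΔT and latent-heat terms is zero:
steam→water at 100 °C releases m L_v = 3.99×2260 = 9017.4
  condensate cools 100→T: 3.99×4.18×(T − 100) = 16.68(T − 100)
  water warms: 897×4.18×(T − 25.2) = 3749.5(T − 25.2)
3766.1 T = 9017.4 + 1667.8 + 94486 = 105172
T ≈ 27.93 °C — below 100 °C, confirming all the steam condensed.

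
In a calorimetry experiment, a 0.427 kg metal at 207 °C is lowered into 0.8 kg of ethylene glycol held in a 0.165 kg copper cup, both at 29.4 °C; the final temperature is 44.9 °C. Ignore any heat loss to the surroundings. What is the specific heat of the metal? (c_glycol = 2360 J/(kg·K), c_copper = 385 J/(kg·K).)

c ≈ 437 J/(kg·K)

Energy conservation, ΣQ = 0:
0.427×c×(44.9 − 207) + 0.8×2360×(44.9 − 29.4) + 0.165×385×(44.9 − 29.4) = 0
-69.22 c = -30249
c = -30249/-69.22 ≈ 437 J/(kg·K)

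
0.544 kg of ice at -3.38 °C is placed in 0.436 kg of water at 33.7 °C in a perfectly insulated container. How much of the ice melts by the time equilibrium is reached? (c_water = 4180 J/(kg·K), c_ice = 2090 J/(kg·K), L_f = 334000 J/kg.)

m_melted ≈ 0.172 kg

Water can give up m c ΔT = 0.436×4180×33.7 = 61418 J before reaching 0 °C.
Warming the ice to 0 °C takes 0.544×2090×3.38 = 3842.9 J, leaving 57575 J for melting.
Fully melting the ice requires m_ice L_f = 0.544×334000 = 181696 J.
57575 J < 181696 J, so only part of the ice melts and the system sits at 0 °C.
Mass melted = 57575/334000 ≈ 0.1724 kg.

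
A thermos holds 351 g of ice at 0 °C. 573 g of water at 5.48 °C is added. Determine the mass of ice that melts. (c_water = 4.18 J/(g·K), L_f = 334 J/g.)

m_melted ≈ 39.3 g

Heat available from the water dropping to 0 °C: 573×4.18×5.48 = 13125 J.
Fully melting the ice requires m_ice L_f = 351×334 = 117234 J.
13125 J < 117234 J, so only part of the ice melts and the system sits at 0 °C.
m_melted×334 = 13125  ⇒  m_melted ≈ 39.3 g.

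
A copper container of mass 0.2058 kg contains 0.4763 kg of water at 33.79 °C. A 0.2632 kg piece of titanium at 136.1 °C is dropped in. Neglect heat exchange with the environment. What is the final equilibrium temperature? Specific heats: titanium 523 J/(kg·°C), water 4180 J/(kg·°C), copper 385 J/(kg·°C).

T_f ≈ 40.2 °C

Let T be the final temperature. ΣQ_i = 0:
0.2632×523×(T − 136.1) + 0.4763×4180×(T − 33.79) + 0.2058×385×(T − 33.79) = 0
(137.65 + 1990.9 + 79.23) T = 137.65×136.1 + 1990.9×33.79 + 79.23×33.79
T = 88686 / 2207.8 = 40.2 °C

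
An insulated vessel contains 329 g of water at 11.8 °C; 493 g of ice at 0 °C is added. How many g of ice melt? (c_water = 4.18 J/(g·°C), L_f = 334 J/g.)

m_melted ≈ 48.6 g

Cooling the water to 0 °C releases 329·4.18·11.8 = 16228 J.
To melt every bit of ice: 493·334 = 164662 J.
That's not enough to melt it all — equilibrium is at 0 °C with ice remaining.
m_melted·334 = 16228  ⇒  m_melted ≈ 48.59 g.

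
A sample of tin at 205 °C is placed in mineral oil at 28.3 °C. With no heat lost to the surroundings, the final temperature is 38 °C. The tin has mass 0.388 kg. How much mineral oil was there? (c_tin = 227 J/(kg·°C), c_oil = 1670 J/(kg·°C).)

Setting the total heat transfer to zero:
0.388·227·(38 − 205) + m·1670·(38 − 28.3) = 0
16199 m = 14709
m = 14709/16199 ≈ 0.908 kg

m ≈ 0.908 kg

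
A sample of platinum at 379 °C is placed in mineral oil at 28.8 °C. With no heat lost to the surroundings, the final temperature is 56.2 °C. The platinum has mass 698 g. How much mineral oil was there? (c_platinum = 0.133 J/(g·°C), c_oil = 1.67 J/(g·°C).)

m ≈ 655 g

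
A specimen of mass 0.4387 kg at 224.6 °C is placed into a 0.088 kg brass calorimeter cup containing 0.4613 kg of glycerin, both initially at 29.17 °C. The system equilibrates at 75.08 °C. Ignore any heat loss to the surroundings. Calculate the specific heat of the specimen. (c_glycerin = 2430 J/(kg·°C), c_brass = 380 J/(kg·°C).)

c ≈ 808 J/(kg·°C)

Energy conservation, ΣQ = 0:
0.4387×c×(75.08 − 224.6) + 0.4613×2430×(75.08 − 29.17) + 0.088×380×(75.08 − 29.17) = 0
-65.59 c = -52998
c = -52998/-65.59 ≈ 808 J/(kg·°C)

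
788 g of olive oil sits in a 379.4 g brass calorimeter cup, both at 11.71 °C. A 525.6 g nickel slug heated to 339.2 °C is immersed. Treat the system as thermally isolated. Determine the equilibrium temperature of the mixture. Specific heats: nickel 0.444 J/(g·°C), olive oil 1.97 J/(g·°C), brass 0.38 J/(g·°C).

T_f ≈ 51.3 °C

Heat gained plus heat lost sum to zero:
525.6*0.444*(T − 339.2) + 788*1.97*(T − 11.71) + 379.4*0.38*(T − 11.71) = 0
1929.9 T = 99024
T = 99024/1929.9 ≈ 51.31 °C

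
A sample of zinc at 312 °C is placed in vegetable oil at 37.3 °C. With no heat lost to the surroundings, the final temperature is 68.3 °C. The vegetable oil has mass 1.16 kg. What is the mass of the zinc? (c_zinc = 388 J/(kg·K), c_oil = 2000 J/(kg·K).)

|Q_zinc| = |Q_oil|:
m·388·(312 − 68.3) = 1.16·2000·(68.3 − 37.3)
94556 m = 71920  ⇒  m ≈ 0.7606 kg

m ≈ 0.761 kg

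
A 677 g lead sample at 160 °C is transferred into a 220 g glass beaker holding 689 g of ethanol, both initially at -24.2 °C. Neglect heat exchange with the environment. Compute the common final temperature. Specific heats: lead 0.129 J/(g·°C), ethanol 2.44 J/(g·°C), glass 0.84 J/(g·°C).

T_f ≈ -16.0 °C

Let T be the final temperature. ΣQ_i = 0:
677*0.129*(T − 160) + 689*2.44*(T − (-24.2)) + 220*0.84*(T − (-24.2)) = 0
1953.3 T = -31183
T = -31183 / 1953.3 = -16 °C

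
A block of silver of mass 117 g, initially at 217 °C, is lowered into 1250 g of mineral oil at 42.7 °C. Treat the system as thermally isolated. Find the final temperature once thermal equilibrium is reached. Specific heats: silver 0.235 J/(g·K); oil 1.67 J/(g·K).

T_f ≈ 45.0 °C

Set heat shed by the hot body equal to heat absorbed by the cold body:
117·0.235·(217 − T) = 1250·1.67·(T − 42.7)
27.49(217 − T) = 2087.5(T − 42.7)
2115 T = 95103  ⇒  T ≈ 44.97 °C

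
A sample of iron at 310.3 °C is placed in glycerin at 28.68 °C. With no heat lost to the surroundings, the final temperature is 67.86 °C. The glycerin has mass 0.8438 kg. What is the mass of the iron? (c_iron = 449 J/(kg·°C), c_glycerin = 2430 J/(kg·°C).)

Taking heat into each body as positive, Σ m c ΔT = 0:
m·449·(67.86 − 310.3) + 0.8438·2430·(67.86 − 28.68) = 0
-108856 m = -80336
m = -80336/-108856 ≈ 0.738 kg

m ≈ 0.738 kg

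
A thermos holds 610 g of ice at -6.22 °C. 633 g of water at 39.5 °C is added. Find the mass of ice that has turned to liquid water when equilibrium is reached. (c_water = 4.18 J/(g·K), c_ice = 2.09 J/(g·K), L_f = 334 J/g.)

Cooling the water to 0 °C releases 633×4.18×39.5 = 104515 J.
Of that, 610×2.09×6.22 = 7929.9 J goes to bring the ice to 0 °C, leaving 96585 J.
Melting all 610 g of ice would need 610×334 = 203740 J.
Since 96585 < 203740 J, not all the ice melts; equilibrium is at 0 °C.
m_melted×334 = 96585  ⇒  m_melted ≈ 289.2 g.

m_melted ≈ 289 g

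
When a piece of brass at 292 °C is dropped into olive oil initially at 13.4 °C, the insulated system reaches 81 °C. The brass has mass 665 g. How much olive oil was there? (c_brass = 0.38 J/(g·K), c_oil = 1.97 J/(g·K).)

m ≈ 400 g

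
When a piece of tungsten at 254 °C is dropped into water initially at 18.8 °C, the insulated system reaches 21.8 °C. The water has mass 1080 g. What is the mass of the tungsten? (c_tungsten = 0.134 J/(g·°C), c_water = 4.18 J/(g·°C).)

|Q_tungsten| = |Q_water|:
m×0.134×(254 − 21.8) = 1080×4.18×(21.8 − 18.8)
31.11 m = 13543  ⇒  m ≈ 435.3 g

m ≈ 435 g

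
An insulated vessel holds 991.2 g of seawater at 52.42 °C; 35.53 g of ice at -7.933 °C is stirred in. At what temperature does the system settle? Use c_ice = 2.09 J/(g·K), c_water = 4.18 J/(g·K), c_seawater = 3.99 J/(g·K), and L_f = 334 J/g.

Net heat exchanged in the isolated system is zero:
warm ice to 0 °C: 35.53·2.09·(0 − (-7.933)) = 589.09
  fusion: m_ice L_f = 35.53·334 = 11867
  warm the meltwater: 148.52 T
  seawater cools: 991.2·3.99·(T − 52.42) = 3954.9(T − 52.42)
4103.4 T = 207315 − 12456 = 194859
T ≈ 47.49 °C. Since T > 0 °C, the all-ice-melts assumption holds.

T_f ≈ 47.5 °C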